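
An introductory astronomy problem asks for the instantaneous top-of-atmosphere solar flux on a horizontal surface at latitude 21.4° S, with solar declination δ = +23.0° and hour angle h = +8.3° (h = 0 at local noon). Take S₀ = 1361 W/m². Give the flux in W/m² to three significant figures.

960 W/m²

cos θ_z = sin φ sin δ + cos φ cos δ cos h = -0.142569 + 0.848065 = 0.705496.
Flux = S₀ · cos θ_z = 1361 × 0.705496 = 960.2 W/m².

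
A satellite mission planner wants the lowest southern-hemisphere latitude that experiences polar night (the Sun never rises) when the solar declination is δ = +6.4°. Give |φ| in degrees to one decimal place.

|φ| = 83.6°

Polar night requires cos H₀ = −tan φ tan δ ≥ 1, i.e. tan φ tan δ ≤ −1.
The boundary is |tan φ| · |tan δ| = 1, so |φ| = 90° − |δ| = 90° − 6.4° = 83.6° in the southern hemisphere.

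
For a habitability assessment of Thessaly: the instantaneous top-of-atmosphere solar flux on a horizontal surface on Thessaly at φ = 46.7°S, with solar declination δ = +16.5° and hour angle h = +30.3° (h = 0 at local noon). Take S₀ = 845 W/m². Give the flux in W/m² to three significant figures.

305 W/m²

cos θ_z = sin φ sin δ + cos φ cos δ cos h = -0.206699 + 0.567748 = 0.361049.
Flux = S₀ · cos θ_z = 845 × 0.361049 = 305.1 W/m².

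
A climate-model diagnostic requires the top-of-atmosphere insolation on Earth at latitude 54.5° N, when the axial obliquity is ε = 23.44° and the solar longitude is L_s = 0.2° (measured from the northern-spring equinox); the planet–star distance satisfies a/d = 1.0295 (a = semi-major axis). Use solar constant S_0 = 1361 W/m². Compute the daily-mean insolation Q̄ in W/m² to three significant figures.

Q̄ ≈ 267 W/m²

Solar declination: sin δ = sin ε · sin L_s = sin 23.44° × sin 0.2° = 0.00139, so δ = +0.080°.
cos h₀ = −tan(+54.5°) tan(+0.080°) = -0.0019, h₀ = 1.5727 rad.
Bracket: h₀ sin ϕ sin δ + cos ϕ cos δ sin h₀ = 1.5727×0.81412×0.00139 + 0.58070×1.00000×1.00000 = 0.001780 + 0.580700 = 0.582480.
Inverse-square distance factor (a/d)² = 1.0295² = 1.059870.
Q̄ = (S_0/π) × 1.059870 × [bracket] = (1361/π) × 1.059870 × 0.582480 = 267.4 W/m².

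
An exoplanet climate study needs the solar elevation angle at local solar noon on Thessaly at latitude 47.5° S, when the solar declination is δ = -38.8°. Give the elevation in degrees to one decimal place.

81.3°

At local noon the hour angle is zero, so the zenith angle equals |φ − δ| = |-47.5° − (-38.800°)| = 8.700°.
Elevation = 90° − 8.700° = 81.3°.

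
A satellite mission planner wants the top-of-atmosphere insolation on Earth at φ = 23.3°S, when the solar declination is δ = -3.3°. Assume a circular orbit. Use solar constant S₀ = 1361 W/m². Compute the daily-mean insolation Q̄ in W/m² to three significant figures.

cos H₀ = −tan(-23.3°) tan(-3.300°) = -0.0248, H₀ = 1.5956 rad.
Bracket: H₀ sin φ sin δ + cos φ cos δ sin H₀ = 1.5956×-0.39555×-0.05756 + 0.91845×0.99834×0.99969 = 0.036328 + 0.916641 = 0.952969.
Q̄ = (S₀/π) × [bracket] = (1361/π) × 0.952969 = 412.8 W/m².

Q̄ ≈ 413 W/m²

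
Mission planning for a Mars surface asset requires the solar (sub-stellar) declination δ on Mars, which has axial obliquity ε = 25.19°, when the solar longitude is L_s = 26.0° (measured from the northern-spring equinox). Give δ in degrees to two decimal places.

sin δ = sin ε · sin L_s = sin 25.19° × sin 26.0° = 0.186580.
δ = arcsin(0.186580) = +10.75°.

δ = +10.75°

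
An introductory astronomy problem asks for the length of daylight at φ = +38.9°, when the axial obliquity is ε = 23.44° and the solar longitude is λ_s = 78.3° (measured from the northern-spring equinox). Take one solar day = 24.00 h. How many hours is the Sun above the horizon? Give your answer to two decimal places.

Solar declination: sin δ = sin ε · sin λ_s = sin 23.44° × sin 78.3° = 0.38952, so δ = +22.925°.
cos H₀ = −tan φ · tan δ = −tan(+38.9°) × tan(+22.925°) = -0.3413, so H₀ = 1.9191 rad = 109.95°.
Daylight = 2H₀/(2π) × 24.00 h = (1.9191/π) × 24.00 = 14.66 h.

14.66 h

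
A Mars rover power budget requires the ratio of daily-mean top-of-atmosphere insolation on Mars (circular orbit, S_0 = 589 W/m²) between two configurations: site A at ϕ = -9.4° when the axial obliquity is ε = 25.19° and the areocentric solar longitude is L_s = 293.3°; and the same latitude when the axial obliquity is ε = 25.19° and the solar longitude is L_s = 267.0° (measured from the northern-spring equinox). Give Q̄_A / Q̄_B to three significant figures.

— Configuration A (ϕ=-9.4°):
sin δ = sin 25.19° × sin 293.3° = -0.39091, so δ = -23.011°.
cos h₀ = −tan(-9.4°) tan(-23.011°) = -0.0703, h₀ = 1.6412 rad.
Bracket: h₀ sin ϕ sin δ + cos ϕ cos δ sin h₀ = 1.6412×-0.16333×-0.39091 + 0.98657×0.92043×0.99753 = 0.104786 + 0.905826 = 1.010612.
Q̄ = (S_0/π) × [bracket] = (589/π) × 1.010612 = 189.47 W/m².
— Configuration B (ϕ=-9.4°):
Solar declination: sin δ = sin ε · sin L_s = sin 25.19° × sin 267.0° = -0.42504, so δ = -25.153°.
cos h₀ = −tan(-9.4°) tan(-25.153°) = -0.0777, h₀ = 1.6486 rad.
Bracket: h₀ sin ϕ sin δ + cos ϕ cos δ sin h₀ = 1.6486×-0.16333×-0.42504 + 0.98657×0.90518×0.99697 = 0.114449 + 0.890318 = 1.004767.
Q̄ = (S_0/π) × [bracket] = (589/π) × 1.004767 = 188.38 W/m².
Ratio Q̄_A / Q̄_B = 189.47 / 188.38 = 1.006.

Q̄_A / Q̄_B ≈ 1.01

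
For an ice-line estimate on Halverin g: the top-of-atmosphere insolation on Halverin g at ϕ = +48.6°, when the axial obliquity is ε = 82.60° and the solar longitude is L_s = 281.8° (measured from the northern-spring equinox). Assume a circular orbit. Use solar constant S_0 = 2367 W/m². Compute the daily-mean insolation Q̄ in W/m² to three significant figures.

Q̄ ≈ 0.00 W/m²

Solar declination: sin δ = sin ε · sin L_s = sin 82.60° × sin 281.8° = -0.97071, so δ = -76.100°.
cos h₀ = −tan(+48.6°) tan(-76.100°) = 4.5832 ≥ 1 ⇒ polar night, h₀ = 0 and Q̄ = 0.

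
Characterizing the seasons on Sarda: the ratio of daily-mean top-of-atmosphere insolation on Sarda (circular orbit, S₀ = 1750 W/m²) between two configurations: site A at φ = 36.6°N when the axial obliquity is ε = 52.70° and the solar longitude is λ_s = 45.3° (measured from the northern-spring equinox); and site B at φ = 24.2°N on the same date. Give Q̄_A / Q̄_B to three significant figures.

— Configuration A (φ=+36.6°):
Solar declination: sin δ = sin ε · sin λ_s = sin 52.70° × sin 45.3° = 0.56542, so δ = +34.432°.
cos H₀ = −tan(+36.6°) tan(+34.432°) = -0.5091, H₀ = 2.1050 rad.
Bracket: H₀ sin φ sin δ + cos φ cos δ sin H₀ = 2.1050×0.59622×0.56542 + 0.80282×0.82480×0.86070 = 0.709626 + 0.569926 = 1.279552.
Q̄ = (S₀/π) × [bracket] = (1750/π) × 1.279552 = 712.76 W/m².
— Configuration B (φ=+24.2°):
cos H₀ = −tan(+24.2°) tan(+34.432°) = -0.3081, H₀ = 1.8840 rad.
Bracket: H₀ sin φ sin δ + cos φ cos δ sin H₀ = 1.8840×0.40992×0.56542 + 0.91212×0.82480×0.95136 = 0.436668 + 0.715724 = 1.152392.
Q̄ = (S₀/π) × [bracket] = (1750/π) × 1.152392 = 641.93 W/m².
Ratio Q̄_A / Q̄_B = 712.76 / 641.93 = 1.110.

Q̄_A / Q̄_B ≈ 1.11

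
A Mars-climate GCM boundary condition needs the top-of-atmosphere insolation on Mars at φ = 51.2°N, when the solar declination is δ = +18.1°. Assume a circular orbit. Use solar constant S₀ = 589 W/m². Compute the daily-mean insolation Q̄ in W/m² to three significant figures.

cos H₀ = −tan(+51.2°) tan(+18.100°) = -0.4065, H₀ = 1.9894 rad.
Bracket: H₀ sin φ sin δ + cos φ cos δ sin H₀ = 1.9894×0.77934×0.31068 + 0.62660×0.95052×0.91364 = 0.481684 + 0.544160 = 1.025844.
Q̄ = (S₀/π) × [bracket] = (589/π) × 1.025844 = 192.3 W/m².

Q̄ ≈ 192 W/m²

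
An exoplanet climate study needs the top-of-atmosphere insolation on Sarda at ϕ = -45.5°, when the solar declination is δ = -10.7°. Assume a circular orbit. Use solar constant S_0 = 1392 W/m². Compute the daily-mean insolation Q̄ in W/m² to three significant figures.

Q̄ ≈ 403 W/m²

cos h₀ = −tan(-45.5°) tan(-10.700°) = -0.1923, h₀ = 1.7643 rad.
Bracket: h₀ sin ϕ sin δ + cos ϕ cos δ sin h₀ = 1.7643×-0.71325×-0.18567 + 0.70091×0.98261×0.98134 = 0.233645 + 0.675870 = 0.909515.
Q̄ = (S_0/π) × [bracket] = (1392/π) × 0.909515 = 403.0 W/m².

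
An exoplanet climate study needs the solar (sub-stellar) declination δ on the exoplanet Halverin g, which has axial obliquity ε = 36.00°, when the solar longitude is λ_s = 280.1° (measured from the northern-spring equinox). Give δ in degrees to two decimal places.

δ = -35.36°

sin δ = sin ε · sin λ_s = sin 36.00° × sin 280.1° = -0.578676.
δ = arcsin(-0.578676) = -35.36°.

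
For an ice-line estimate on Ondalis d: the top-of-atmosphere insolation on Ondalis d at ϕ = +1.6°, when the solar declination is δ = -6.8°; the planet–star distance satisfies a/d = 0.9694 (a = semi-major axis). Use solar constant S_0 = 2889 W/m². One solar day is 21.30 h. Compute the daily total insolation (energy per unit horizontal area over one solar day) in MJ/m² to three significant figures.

65.4 MJ/m²

cos h₀ = −tan(+1.6°) tan(-6.800°) = 0.0033, h₀ = 1.5675 rad.
Bracket: h₀ sin ϕ sin δ + cos ϕ cos δ sin h₀ = 1.5675×0.02792×-0.11840 + 0.99961×0.99297×0.99999 = -0.005182 + 0.992573 = 0.987391.
Inverse-square distance factor (a/d)² = 0.9694² = 0.939736.
Q̄ = (S_0/π) × 0.939736 × [bracket] = (2889/π) × 0.939736 × 0.987391 = 853.28 W/m².
Daily total = Q̄ × 21.30 h × 3600 s/h = 853.28 × 21.30 × 3600 / 10⁶ = 65.43 MJ/m².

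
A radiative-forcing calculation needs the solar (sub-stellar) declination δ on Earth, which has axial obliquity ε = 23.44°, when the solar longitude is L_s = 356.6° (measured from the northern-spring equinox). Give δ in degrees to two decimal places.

sin δ = sin ε · sin L_s = sin 23.44° × sin 356.6° = -0.023591.
δ = arcsin(-0.023591) = -1.35°.

δ = -1.35°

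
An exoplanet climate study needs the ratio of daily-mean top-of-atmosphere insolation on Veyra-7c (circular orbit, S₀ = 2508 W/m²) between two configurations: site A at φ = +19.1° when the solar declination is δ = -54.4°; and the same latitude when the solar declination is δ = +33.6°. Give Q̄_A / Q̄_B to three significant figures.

Q̄_A / Q̄_B ≈ 0.181

— Configuration A (φ=+19.1°):
cos H₀ = −tan(+19.1°) tan(-54.400°) = 0.4837, H₀ = 1.0659 rad.
Bracket: H₀ sin φ sin δ + cos φ cos δ sin H₀ = 1.0659×0.32722×-0.81310 + 0.94495×0.58212×0.87524 = -0.283596 + 0.481447 = 0.197851.
Q̄ = (S₀/π) × [bracket] = (2508/π) × 0.197851 = 157.95 W/m².
— Configuration B (φ=+19.1°):
cos H₀ = −tan(+19.1°) tan(+33.600°) = -0.2301, H₀ = 1.8029 rad.
Bracket: H₀ sin φ sin δ + cos φ cos δ sin H₀ = 1.8029×0.32722×0.55339 + 0.94495×0.83292×0.97317 = 0.326470 + 0.765951 = 1.092421.
Q̄ = (S₀/π) × [bracket] = (2508/π) × 1.092421 = 872.10 W/m².
Ratio Q̄_A / Q̄_B = 157.95 / 872.10 = 0.1811.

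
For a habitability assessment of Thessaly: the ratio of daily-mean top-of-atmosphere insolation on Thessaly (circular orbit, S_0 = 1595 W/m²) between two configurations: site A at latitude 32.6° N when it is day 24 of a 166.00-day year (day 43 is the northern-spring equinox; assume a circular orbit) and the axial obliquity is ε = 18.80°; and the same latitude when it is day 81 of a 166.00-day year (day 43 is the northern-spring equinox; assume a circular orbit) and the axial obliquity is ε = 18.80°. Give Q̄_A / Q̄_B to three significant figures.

Q̄_A / Q̄_B ≈ 0.599

— Configuration A (ϕ=+32.6°):
Solar longitude: L_s = 360° × (24 − 43)/166.00 = -41.205°, i.e. -41.205° + 360° = 318.795°.
sin δ = sin 18.80° × sin 318.795° = -0.21229, so δ = -12.257°.
cos h₀ = −tan(+32.6°) tan(-12.257°) = 0.1389, h₀ = 1.4314 rad.
Bracket: h₀ sin ϕ sin δ + cos ϕ cos δ sin h₀ = 1.4314×0.53877×-0.21229 + 0.84245×0.97721×0.99030 = -0.163717 + 0.815265 = 0.651548.
Q̄ = (S_0/π) × [bracket] = (1595/π) × 0.651548 = 330.79 W/m².
— Configuration B (ϕ=+32.6°):
Solar longitude: L_s = 360° × (81 − 43)/166.00 = 82.410°.
sin δ = sin 18.80° × sin 82.410° = 0.31944, so δ = +18.629°.
cos h₀ = −tan(+32.6°) tan(+18.629°) = -0.2156, h₀ = 1.7881 rad.
Bracket: h₀ sin ϕ sin δ + cos ϕ cos δ sin h₀ = 1.7881×0.53877×0.31944 + 0.84245×0.94761×0.97648 = 0.307740 + 0.779538 = 1.087278.
Q̄ = (S_0/π) × [bracket] = (1595/π) × 1.087278 = 552.02 W/m².
Ratio Q̄_A / Q̄_B = 330.79 / 552.02 = 0.5992.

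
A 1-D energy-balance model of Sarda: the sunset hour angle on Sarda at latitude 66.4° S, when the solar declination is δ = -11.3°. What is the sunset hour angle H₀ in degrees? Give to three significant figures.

cos H₀ = −tan φ · tan δ = −tan(-66.4°) × tan(-11.300°) = -0.4574, so H₀ = 2.0458 rad = 117.22°.

H₀ = 117°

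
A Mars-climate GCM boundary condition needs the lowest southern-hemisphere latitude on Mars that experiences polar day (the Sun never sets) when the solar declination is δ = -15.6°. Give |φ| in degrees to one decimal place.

Polar day requires cos H₀ = −tan φ tan δ ≤ −1, i.e. tan φ tan δ ≥ 1.
The boundary is |tan φ| · |tan δ| = 1, so |φ| = 90° − |δ| = 90° − 15.6° = 74.4° in the southern hemisphere.

|φ| = 74.4°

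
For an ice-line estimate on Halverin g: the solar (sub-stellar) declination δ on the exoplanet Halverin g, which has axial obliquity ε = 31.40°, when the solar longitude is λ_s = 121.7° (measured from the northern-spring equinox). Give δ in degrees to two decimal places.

sin δ = sin ε · sin λ_s = sin 31.40° × sin 121.7° = 0.443281.
δ = arcsin(0.443281) = +26.31°.

δ = +26.31°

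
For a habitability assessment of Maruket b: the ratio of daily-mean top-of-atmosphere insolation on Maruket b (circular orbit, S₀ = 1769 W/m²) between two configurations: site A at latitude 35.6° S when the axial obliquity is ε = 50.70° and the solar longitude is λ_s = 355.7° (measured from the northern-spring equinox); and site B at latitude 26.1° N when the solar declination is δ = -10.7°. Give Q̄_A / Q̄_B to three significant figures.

— Configuration A (φ=-35.6°):
Solar declination: sin δ = sin ε · sin λ_s = sin 50.70° × sin 355.7° = -0.05802, so δ = -3.326°.
cos H₀ = −tan(-35.6°) tan(-3.326°) = -0.0416, H₀ = 1.6124 rad.
Bracket: H₀ sin φ sin δ + cos φ cos δ sin H₀ = 1.6124×-0.58212×-0.05802 + 0.81310×0.99832×0.99913 = 0.054458 + 0.811028 = 0.865486.
Q̄ = (S₀/π) × [bracket] = (1769/π) × 0.865486 = 487.35 W/m².
— Configuration B (φ=+26.1°):
cos H₀ = −tan(+26.1°) tan(-10.700°) = 0.0926, H₀ = 1.4781 rad.
Bracket: H₀ sin φ sin δ + cos φ cos δ sin H₀ = 1.4781×0.43994×-0.18567 + 0.89803×0.98261×0.99571 = -0.120737 + 0.878628 = 0.757891.
Q̄ = (S₀/π) × [bracket] = (1769/π) × 0.757891 = 426.76 W/m².
Ratio Q̄_A / Q̄_B = 487.35 / 426.76 = 1.142.

Q̄_A / Q̄_B ≈ 1.14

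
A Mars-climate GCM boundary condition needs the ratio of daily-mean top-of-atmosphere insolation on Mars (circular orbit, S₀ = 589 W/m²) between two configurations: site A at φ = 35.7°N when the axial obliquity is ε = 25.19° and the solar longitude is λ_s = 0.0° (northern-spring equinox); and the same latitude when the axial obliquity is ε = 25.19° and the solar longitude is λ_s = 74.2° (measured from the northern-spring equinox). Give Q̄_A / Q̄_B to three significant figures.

Q̄_A / Q̄_B ≈ 0.703

— Configuration A (φ=+35.7°):
Solar declination: sin δ = sin ε · sin λ_s = sin 25.19° × sin 0.0° = 0.00000, so δ = +0.000°.
cos H₀ = −tan(+35.7°) tan(+0.000°) = -0.0000, H₀ = 1.5708 rad.
Bracket: H₀ sin φ sin δ + cos φ cos δ sin H₀ = 1.5708×0.58354×0.00000 + 0.81208×1.00000×1.00000 = 0.000000 + 0.812080 = 0.812080.
Q̄ = (S₀/π) × [bracket] = (589/π) × 0.812080 = 152.25 W/m².
— Configuration B (φ=+35.7°):
Solar declination: sin δ = sin ε · sin λ_s = sin 25.19° × sin 74.2° = 0.40954, so δ = +24.176°.
cos H₀ = −tan(+35.7°) tan(+24.176°) = -0.3226, H₀ = 1.8992 rad.
Bracket: H₀ sin φ sin δ + cos φ cos δ sin H₀ = 1.8992×0.58354×0.40954 + 0.81208×0.91229×0.94654 = 0.453876 + 0.701246 = 1.155122.
Q̄ = (S₀/π) × [bracket] = (589/π) × 1.155122 = 216.57 W/m².
Ratio Q̄_A / Q̄_B = 152.25 / 216.57 = 0.7030.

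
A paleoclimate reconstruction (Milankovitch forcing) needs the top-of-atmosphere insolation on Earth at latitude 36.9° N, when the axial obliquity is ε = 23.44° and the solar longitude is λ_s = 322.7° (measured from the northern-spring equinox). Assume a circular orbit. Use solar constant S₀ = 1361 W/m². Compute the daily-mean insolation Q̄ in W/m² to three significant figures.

Q̄ ≈ 244 W/m²

Solar declination: sin δ = sin ε · sin λ_s = sin 23.44° × sin 322.7° = -0.24106, so δ = -13.949°.
cos H₀ = −tan(+36.9°) tan(-13.949°) = 0.1865, H₀ = 1.3832 rad.
Bracket: H₀ sin φ sin δ + cos φ cos δ sin H₀ = 1.3832×0.60042×-0.24106 + 0.79968×0.97051×0.98246 = -0.200201 + 0.762485 = 0.562284.
Q̄ = (S₀/π) × [bracket] = (1361/π) × 0.562284 = 243.6 W/m².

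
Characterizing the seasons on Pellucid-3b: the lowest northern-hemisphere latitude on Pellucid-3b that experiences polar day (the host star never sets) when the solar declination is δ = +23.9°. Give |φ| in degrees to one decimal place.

|φ| = 66.1°

Polar day requires cos H₀ = −tan φ tan δ ≤ −1, i.e. tan φ tan δ ≥ 1.
The boundary is |tan φ| · |tan δ| = 1, so |φ| = 90° − |δ| = 90° − 23.9° = 66.1° in the northern hemisphere.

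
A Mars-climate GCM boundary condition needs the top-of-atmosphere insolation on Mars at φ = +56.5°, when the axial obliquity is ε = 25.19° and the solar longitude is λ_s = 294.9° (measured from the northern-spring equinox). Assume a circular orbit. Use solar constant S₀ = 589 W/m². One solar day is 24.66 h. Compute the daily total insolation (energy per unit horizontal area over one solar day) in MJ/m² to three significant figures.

Solar declination: sin δ = sin ε · sin λ_s = sin 25.19° × sin 294.9° = -0.38606, so δ = -22.709°.
cos H₀ = −tan(+56.5°) tan(-22.709°) = 0.6323, H₀ = 0.8863 rad.
Bracket: H₀ sin φ sin δ + cos φ cos δ sin H₀ = 0.8863×0.83389×-0.38606 + 0.55194×0.92247×0.77473 = -0.285328 + 0.394452 = 0.109124.
Q̄ = (S₀/π) × [bracket] = (589/π) × 0.109124 = 20.459 W/m².
Daily total = Q̄ × 24.66 h × 3600 s/h = 20.459 × 24.66 × 3600 / 10⁶ = 1.816 MJ/m².

1.82 MJ/m²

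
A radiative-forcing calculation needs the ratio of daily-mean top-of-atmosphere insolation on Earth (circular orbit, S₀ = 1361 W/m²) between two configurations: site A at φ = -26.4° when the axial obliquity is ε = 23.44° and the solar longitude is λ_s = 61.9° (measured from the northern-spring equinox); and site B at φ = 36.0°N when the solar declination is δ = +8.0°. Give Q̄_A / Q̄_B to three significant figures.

— Configuration A (φ=-26.4°):
Solar declination: sin δ = sin ε · sin λ_s = sin 23.44° × sin 61.9° = 0.35090, so δ = +20.542°.
cos H₀ = −tan(-26.4°) tan(+20.542°) = 0.1860, H₀ = 1.3837 rad.
Bracket: H₀ sin φ sin δ + cos φ cos δ sin H₀ = 1.3837×-0.44464×0.35090 + 0.89571×0.93641×0.98255 = -0.215891 + 0.824116 = 0.608225.
Q̄ = (S₀/π) × [bracket] = (1361/π) × 0.608225 = 263.50 W/m².
— Configuration B (φ=+36.0°):
cos H₀ = −tan(+36.0°) tan(+8.000°) = -0.1021, H₀ = 1.6731 rad.
Bracket: H₀ sin φ sin δ + cos φ cos δ sin H₀ = 1.6731×0.58779×0.13917 + 0.80902×0.99027×0.99477 = 0.136864 + 0.796958 = 0.933822.
Q̄ = (S₀/π) × [bracket] = (1361/π) × 0.933822 = 404.55 W/m².
Ratio Q̄_A / Q̄_B = 263.50 / 404.55 = 0.6513.

Q̄_A / Q̄_B ≈ 0.651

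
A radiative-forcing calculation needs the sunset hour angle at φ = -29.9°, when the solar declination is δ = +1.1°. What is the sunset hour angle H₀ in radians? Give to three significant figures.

H₀ = 1.56 rad

cos H₀ = −tan φ · tan δ = −tan(-29.9°) × tan(+1.100°) = 0.0110, so H₀ = 1.5598 rad = 89.37°.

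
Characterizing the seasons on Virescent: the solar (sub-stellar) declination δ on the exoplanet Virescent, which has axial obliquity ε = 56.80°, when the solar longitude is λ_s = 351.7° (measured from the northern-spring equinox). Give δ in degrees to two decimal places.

δ = -6.94°

sin δ = sin ε · sin λ_s = sin 56.80° × sin 351.7° = -0.120792.
δ = arcsin(-0.120792) = -6.94°.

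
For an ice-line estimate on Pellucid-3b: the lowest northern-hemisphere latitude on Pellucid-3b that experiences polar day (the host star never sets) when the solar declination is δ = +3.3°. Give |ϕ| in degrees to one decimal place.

Polar day requires cos h₀ = −tan ϕ tan δ ≤ −1, i.e. tan ϕ tan δ ≥ 1.
The boundary is |tan ϕ| · |tan δ| = 1, so |ϕ| = 90° − |δ| = 90° − 3.3° = 86.7° in the northern hemisphere.

|ϕ| = 86.7°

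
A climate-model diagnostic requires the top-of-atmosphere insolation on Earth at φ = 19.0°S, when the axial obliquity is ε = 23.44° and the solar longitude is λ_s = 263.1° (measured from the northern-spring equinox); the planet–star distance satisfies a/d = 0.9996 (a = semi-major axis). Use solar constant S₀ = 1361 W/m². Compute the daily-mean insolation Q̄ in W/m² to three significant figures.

Solar declination: sin δ = sin ε · sin λ_s = sin 23.44° × sin 263.1° = -0.39491, so δ = -23.260°.
cos H₀ = −tan(-19.0°) tan(-23.260°) = -0.1480, H₀ = 1.7193 rad.
Bracket: H₀ sin φ sin δ + cos φ cos δ sin H₀ = 1.7193×-0.32557×-0.39491 + 0.94552×0.91872×0.98899 = 0.221052 + 0.859104 = 1.080156.
Inverse-square distance factor (a/d)² = 0.9996² = 0.999200.
Q̄ = (S₀/π) × 0.999200 × [bracket] = (1361/π) × 0.999200 × 1.080156 = 467.6 W/m².

Q̄ ≈ 468 W/m²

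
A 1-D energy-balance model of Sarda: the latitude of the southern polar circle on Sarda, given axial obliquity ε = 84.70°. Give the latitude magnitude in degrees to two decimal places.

5.30°

The polar circle is the lowest latitude that experiences at least one full rotation of continuous darkness at the northern-summer solstice; it lies at |ϕ| = 90° − ε = 90° − 84.70° = 5.30°.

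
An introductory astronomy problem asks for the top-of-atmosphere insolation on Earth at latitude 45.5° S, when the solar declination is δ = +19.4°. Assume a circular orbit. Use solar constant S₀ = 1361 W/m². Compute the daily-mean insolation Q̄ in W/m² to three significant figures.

Q̄ ≈ 144 W/m²

cos H₀ = −tan(-45.5°) tan(+19.400°) = 0.3584, H₀ = 1.2043 rad.
Bracket: H₀ sin φ sin δ + cos φ cos δ sin H₀ = 1.2043×-0.71325×0.33216 + 0.70091×0.94322×0.93358 = -0.285314 + 0.617201 = 0.331887.
Q̄ = (S₀/π) × [bracket] = (1361/π) × 0.331887 = 143.8 W/m².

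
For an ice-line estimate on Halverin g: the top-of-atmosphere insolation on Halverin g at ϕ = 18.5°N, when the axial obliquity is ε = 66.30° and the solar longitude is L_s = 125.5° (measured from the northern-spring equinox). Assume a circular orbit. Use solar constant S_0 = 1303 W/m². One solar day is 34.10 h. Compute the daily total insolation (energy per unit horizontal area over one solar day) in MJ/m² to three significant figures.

53.4 MJ/m²

Solar declination: sin δ = sin ε · sin L_s = sin 66.30° × sin 125.5° = 0.74546, so δ = +48.198°.
cos h₀ = −tan(+18.5°) tan(+48.198°) = -0.3742, h₀ = 1.9543 rad.
Bracket: h₀ sin ϕ sin δ + cos ϕ cos δ sin h₀ = 1.9543×0.31730×0.74546 + 0.94832×0.66656×0.92735 = 0.462259 + 0.586189 = 1.048448.
Q̄ = (S_0/π) × [bracket] = (1303/π) × 1.048448 = 434.85 W/m².
Daily total = Q̄ × 34.10 h × 3600 s/h = 434.85 × 34.10 × 3600 / 10⁶ = 53.38 MJ/m².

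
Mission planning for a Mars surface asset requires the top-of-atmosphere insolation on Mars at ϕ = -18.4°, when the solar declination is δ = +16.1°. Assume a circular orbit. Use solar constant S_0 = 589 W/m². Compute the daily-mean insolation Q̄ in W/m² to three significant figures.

cos h₀ = −tan(-18.4°) tan(+16.100°) = 0.0960, h₀ = 1.4746 rad.
Bracket: h₀ sin ϕ sin δ + cos ϕ cos δ sin h₀ = 1.4746×-0.31565×0.27731 + 0.94888×0.96078×0.99538 = -0.129076 + 0.907453 = 0.778377.
Q̄ = (S_0/π) × [bracket] = (589/π) × 0.778377 = 145.9 W/m².

Q̄ ≈ 146 W/m²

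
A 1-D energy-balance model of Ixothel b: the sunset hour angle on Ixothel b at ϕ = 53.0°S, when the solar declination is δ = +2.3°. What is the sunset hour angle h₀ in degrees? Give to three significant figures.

h₀ = 86.9°

cos h₀ = −tan ϕ · tan δ = −tan(-53.0°) × tan(+2.300°) = 0.0533, so h₀ = 1.5175 rad = 86.94°.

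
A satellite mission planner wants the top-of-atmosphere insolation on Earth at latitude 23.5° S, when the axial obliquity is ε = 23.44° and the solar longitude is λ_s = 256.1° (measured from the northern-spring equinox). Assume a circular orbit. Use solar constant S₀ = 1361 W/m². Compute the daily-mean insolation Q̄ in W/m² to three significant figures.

Solar declination: sin δ = sin ε · sin λ_s = sin 23.44° × sin 256.1° = -0.38614, so δ = -22.715°.
cos H₀ = −tan(-23.5°) tan(-22.715°) = -0.1820, H₀ = 1.7538 rad.
Bracket: H₀ sin φ sin δ + cos φ cos δ sin H₀ = 1.7538×-0.39875×-0.38614 + 0.91706×0.92244×0.98330 = 0.270038 + 0.831806 = 1.101844.
Q̄ = (S₀/π) × [bracket] = (1361/π) × 1.101844 = 477.3 W/m².

Q̄ ≈ 477 W/m²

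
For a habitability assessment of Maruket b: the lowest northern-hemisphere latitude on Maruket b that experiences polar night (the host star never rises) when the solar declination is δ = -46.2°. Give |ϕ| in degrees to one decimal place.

|ϕ| = 43.8°

Polar night requires cos h₀ = −tan ϕ tan δ ≥ 1, i.e. tan ϕ tan δ ≤ −1.
The boundary is |tan ϕ| · |tan δ| = 1, so |ϕ| = 90° − |δ| = 90° − 46.2° = 43.8° in the northern hemisphere.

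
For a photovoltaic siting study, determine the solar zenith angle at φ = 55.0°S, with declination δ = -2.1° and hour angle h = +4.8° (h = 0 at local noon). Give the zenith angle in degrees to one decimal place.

cos θ_z = sin φ sin δ + cos φ cos δ cos h = 0.030017 + 0.571181 = 0.601198.
θ_z = arccos(0.601198) = 53.0°.

θ_z = 53.0°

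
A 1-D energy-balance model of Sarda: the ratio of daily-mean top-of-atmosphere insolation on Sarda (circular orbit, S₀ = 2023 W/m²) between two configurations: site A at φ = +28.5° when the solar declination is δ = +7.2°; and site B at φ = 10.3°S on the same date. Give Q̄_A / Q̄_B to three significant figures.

Q̄_A / Q̄_B ≈ 1.03

— Configuration A (φ=+28.5°):
cos H₀ = −tan(+28.5°) tan(+7.200°) = -0.0686, H₀ = 1.6394 rad.
Bracket: H₀ sin φ sin δ + cos φ cos δ sin H₀ = 1.6394×0.47716×0.12533 + 0.87882×0.99211×0.99764 = 0.098040 + 0.869828 = 0.967868.
Q̄ = (S₀/π) × [bracket] = (2023/π) × 0.967868 = 623.25 W/m².
— Configuration B (φ=-10.3°):
cos H₀ = −tan(-10.3°) tan(+7.200°) = 0.0230, H₀ = 1.5478 rad.
Bracket: H₀ sin φ sin δ + cos φ cos δ sin H₀ = 1.5478×-0.17880×0.12533 + 0.98389×0.99211×0.99974 = -0.034685 + 0.975873 = 0.941188.
Q̄ = (S₀/π) × [bracket] = (2023/π) × 0.941188 = 606.07 W/m².
Ratio Q̄_A / Q̄_B = 623.25 / 606.07 = 1.028.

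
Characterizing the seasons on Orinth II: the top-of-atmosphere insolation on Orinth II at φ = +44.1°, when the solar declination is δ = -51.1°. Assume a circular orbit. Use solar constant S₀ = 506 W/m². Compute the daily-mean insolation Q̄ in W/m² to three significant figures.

Q̄ ≈ 0.00 W/m²

cos H₀ = −tan(+44.1°) tan(-51.100°) = 1.2010 ≥ 1 ⇒ polar night, H₀ = 0 and Q̄ = 0.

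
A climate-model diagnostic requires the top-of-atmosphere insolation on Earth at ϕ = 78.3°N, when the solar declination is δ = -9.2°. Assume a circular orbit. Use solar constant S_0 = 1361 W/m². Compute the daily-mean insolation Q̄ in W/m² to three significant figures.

cos h₀ = −tan(+78.3°) tan(-9.200°) = 0.7821, h₀ = 0.6728 rad.
Bracket: h₀ sin ϕ sin δ + cos ϕ cos δ sin h₀ = 0.6728×0.97922×-0.15988 + 0.20279×0.98714×0.62316 = -0.105332 + 0.124745 = 0.019413.
Q̄ = (S_0/π) × [bracket] = (1361/π) × 0.019413 = 8.410 W/m².

Q̄ ≈ 8.41 W/m²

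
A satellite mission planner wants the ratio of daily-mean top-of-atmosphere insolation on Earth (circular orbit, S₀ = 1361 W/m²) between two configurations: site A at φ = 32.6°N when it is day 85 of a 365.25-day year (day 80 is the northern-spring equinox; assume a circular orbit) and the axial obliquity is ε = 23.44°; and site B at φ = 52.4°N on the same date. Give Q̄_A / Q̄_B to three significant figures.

— Configuration A (φ=+32.6°):
Solar longitude: λ_s = 360° × (85 − 80)/365.25 = 4.928°.
sin δ = sin 23.44° × sin 4.928° = 0.03417, so δ = +1.958°.
cos H₀ = −tan(+32.6°) tan(+1.958°) = -0.0219, H₀ = 1.5927 rad.
Bracket: H₀ sin φ sin δ + cos φ cos δ sin H₀ = 1.5927×0.53877×0.03417 + 0.84245×0.99942×0.99976 = 0.029321 + 0.841759 = 0.871080.
Q̄ = (S₀/π) × [bracket] = (1361/π) × 0.871080 = 377.37 W/m².
— Configuration B (φ=+52.4°):
cos H₀ = −tan(+52.4°) tan(+1.958°) = -0.0444, H₀ = 1.6152 rad.
Bracket: H₀ sin φ sin δ + cos φ cos δ sin H₀ = 1.6152×0.79229×0.03417 + 0.61015×0.99942×0.99901 = 0.043728 + 0.609192 = 0.652920.
Q̄ = (S₀/π) × [bracket] = (1361/π) × 0.652920 = 282.86 W/m².
Ratio Q̄_A / Q̄_B = 377.37 / 282.86 = 1.334.

Q̄_A / Q̄_B ≈ 1.33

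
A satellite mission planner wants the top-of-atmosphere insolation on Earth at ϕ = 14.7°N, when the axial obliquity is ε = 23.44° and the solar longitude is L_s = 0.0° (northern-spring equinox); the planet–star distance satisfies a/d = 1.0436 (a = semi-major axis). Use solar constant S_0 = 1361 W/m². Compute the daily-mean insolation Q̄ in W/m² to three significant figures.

Solar declination: sin δ = sin ε · sin L_s = sin 23.44° × sin 0.0° = 0.00000, so δ = +0.000°.
cos h₀ = −tan(+14.7°) tan(+0.000°) = -0.0000, h₀ = 1.5708 rad.
Bracket: h₀ sin ϕ sin δ + cos ϕ cos δ sin h₀ = 1.5708×0.25376×0.00000 + 0.96727×1.00000×1.00000 = 0.000000 + 0.967270 = 0.967270.
Inverse-square distance factor (a/d)² = 1.0436² = 1.089101.
Q̄ = (S_0/π) × 1.089101 × [bracket] = (1361/π) × 1.089101 × 0.967270 = 456.4 W/m².

Q̄ ≈ 456 W/m²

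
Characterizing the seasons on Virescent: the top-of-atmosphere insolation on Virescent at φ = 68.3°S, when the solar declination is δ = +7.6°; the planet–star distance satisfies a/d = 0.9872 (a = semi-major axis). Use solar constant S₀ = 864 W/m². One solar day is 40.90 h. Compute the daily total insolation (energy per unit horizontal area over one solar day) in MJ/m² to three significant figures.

7.67 MJ/m²

cos H₀ = −tan(-68.3°) tan(+7.600°) = 0.3353, H₀ = 1.2289 rad.
Bracket: H₀ sin φ sin δ + cos φ cos δ sin H₀ = 1.2289×-0.92913×0.13226 + 0.36975×0.99122×0.94211 = -0.151016 + 0.345287 = 0.194271.
Inverse-square distance factor (a/d)² = 0.9872² = 0.974564.
Q̄ = (S₀/π) × 0.974564 × [bracket] = (864/π) × 0.974564 × 0.194271 = 52.069 W/m².
Daily total = Q̄ × 40.90 h × 3600 s/h = 52.069 × 40.90 × 3600 / 10⁶ = 7.667 MJ/m².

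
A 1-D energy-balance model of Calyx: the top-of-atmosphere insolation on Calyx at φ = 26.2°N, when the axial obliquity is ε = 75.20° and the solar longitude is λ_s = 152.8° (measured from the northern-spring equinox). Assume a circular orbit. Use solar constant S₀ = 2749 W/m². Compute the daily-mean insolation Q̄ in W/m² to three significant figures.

Q̄ ≈ 993 W/m²

Solar declination: sin δ = sin ε · sin λ_s = sin 75.20° × sin 152.8° = 0.44193, so δ = +26.227°.
cos H₀ = −tan(+26.2°) tan(+26.227°) = -0.2424, H₀ = 1.8157 rad.
Bracket: H₀ sin φ sin δ + cos φ cos δ sin H₀ = 1.8157×0.44151×0.44193 + 0.89726×0.89705×0.97017 = 0.354273 + 0.780877 = 1.135150.
Q̄ = (S₀/π) × [bracket] = (2749/π) × 1.135150 = 993.3 W/m².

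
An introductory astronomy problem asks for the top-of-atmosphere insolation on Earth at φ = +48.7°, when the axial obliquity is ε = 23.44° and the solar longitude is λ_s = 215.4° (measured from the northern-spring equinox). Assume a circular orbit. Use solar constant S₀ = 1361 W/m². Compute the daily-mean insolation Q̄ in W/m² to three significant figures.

Solar declination: sin δ = sin ε · sin λ_s = sin 23.44° × sin 215.4° = -0.23043, so δ = -13.322°.
cos H₀ = −tan(+48.7°) tan(-13.322°) = 0.2695, H₀ = 1.2979 rad.
Bracket: H₀ sin φ sin δ + cos φ cos δ sin H₀ = 1.2979×0.75126×-0.23043 + 0.66000×0.97309×0.96299 = -0.224683 + 0.618470 = 0.393787.
Q̄ = (S₀/π) × [bracket] = (1361/π) × 0.393787 = 170.6 W/m².

Q̄ ≈ 171 W/m²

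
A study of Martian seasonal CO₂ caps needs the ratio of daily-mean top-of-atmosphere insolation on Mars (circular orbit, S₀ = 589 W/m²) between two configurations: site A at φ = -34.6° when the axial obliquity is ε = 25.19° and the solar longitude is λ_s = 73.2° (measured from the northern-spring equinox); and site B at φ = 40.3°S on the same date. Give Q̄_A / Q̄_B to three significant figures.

— Configuration A (φ=-34.6°):
Solar declination: sin δ = sin ε · sin λ_s = sin 25.19° × sin 73.2° = 0.40746, so δ = +24.045°.
cos H₀ = −tan(-34.6°) tan(+24.045°) = 0.3078, H₀ = 1.2579 rad.
Bracket: H₀ sin φ sin δ + cos φ cos δ sin H₀ = 1.2579×-0.56784×0.40746 + 0.82314×0.91323×0.95145 = -0.291043 + 0.715220 = 0.424177.
Q̄ = (S₀/π) × [bracket] = (589/π) × 0.424177 = 79.527 W/m².
— Configuration B (φ=-40.3°):
cos H₀ = −tan(-40.3°) tan(+24.045°) = 0.3784, H₀ = 1.1827 rad.
Bracket: H₀ sin φ sin δ + cos φ cos δ sin H₀ = 1.1827×-0.64679×0.40746 + 0.76267×0.91323×0.92565 = -0.311690 + 0.644709 = 0.333019.
Q̄ = (S₀/π) × [bracket] = (589/π) × 0.333019 = 62.436 W/m².
Ratio Q̄_A / Q̄_B = 79.527 / 62.436 = 1.274.

Q̄_A / Q̄_B ≈ 1.27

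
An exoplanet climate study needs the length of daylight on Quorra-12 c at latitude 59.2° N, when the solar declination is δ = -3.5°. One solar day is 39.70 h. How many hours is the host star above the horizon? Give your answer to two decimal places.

cos H₀ = −tan φ · tan δ = −tan(+59.2°) × tan(-3.500°) = 0.1026, so H₀ = 1.4680 rad = 84.11°.
Daylight = 2H₀/(2π) × 39.70 h = (1.4680/π) × 39.70 = 18.55 h.

18.55 h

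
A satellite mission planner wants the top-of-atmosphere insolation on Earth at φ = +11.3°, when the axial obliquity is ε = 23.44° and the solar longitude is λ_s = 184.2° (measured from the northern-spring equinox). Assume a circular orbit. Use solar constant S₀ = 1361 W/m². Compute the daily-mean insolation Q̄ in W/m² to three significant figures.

Q̄ ≈ 421 W/m²

Solar declination: sin δ = sin ε · sin λ_s = sin 23.44° × sin 184.2° = -0.02913, so δ = -1.669°.
cos H₀ = −tan(+11.3°) tan(-1.669°) = 0.0058, H₀ = 1.5650 rad.
Bracket: H₀ sin φ sin δ + cos φ cos δ sin H₀ = 1.5650×0.19595×-0.02913 + 0.98061×0.99958×0.99998 = -0.008933 + 0.980179 = 0.971246.
Q̄ = (S₀/π) × [bracket] = (1361/π) × 0.971246 = 420.8 W/m².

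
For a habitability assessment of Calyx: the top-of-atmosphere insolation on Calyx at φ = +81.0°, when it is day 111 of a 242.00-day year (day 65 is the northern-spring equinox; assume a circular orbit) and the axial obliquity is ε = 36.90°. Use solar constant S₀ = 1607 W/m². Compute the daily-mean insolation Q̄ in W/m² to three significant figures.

Q̄ ≈ 886 W/m²

Solar longitude: λ_s = 360° × (111 − 65)/242.00 = 68.430°.
sin δ = sin 36.90° × sin 68.430° = 0.55837, so δ = +33.943°.
cos H₀ = −tan(+81.0°) tan(+33.943°) = -4.2496 ≤ −1 ⇒ polar day, H₀ = π.
Bracket: H₀ sin φ sin δ + cos φ cos δ sin H₀ = 3.1416×0.98769×0.55837 + 0.15643×0.82959×0.00000 = 1.732581 + 0.000000 = 1.732581.
Q̄ = (S₀/π) × [bracket] = (1607/π) × 1.732581 = 886.3 W/m².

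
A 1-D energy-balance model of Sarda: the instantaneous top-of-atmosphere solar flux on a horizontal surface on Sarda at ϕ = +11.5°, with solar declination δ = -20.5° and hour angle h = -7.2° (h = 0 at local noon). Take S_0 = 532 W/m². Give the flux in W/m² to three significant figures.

cos θ_z = sin ϕ sin δ + cos ϕ cos δ cos h = -0.069820 + 0.910631 = 0.840811.
Flux = S_0 · cos θ_z = 532 × 0.840811 = 447.3 W/m².

447 W/m²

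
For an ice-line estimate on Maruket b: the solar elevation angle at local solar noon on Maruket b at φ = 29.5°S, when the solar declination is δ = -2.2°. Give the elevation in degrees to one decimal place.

62.7°

At local noon the hour angle is zero, so the zenith angle equals |φ − δ| = |-29.5° − (-2.200°)| = 27.300°.
Elevation = 90° − 27.300° = 62.7°.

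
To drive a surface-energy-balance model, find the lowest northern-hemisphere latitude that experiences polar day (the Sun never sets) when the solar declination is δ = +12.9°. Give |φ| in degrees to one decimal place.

|φ| = 77.1°

Polar day requires cos H₀ = −tan φ tan δ ≤ −1, i.e. tan φ tan δ ≥ 1.
The boundary is |tan φ| · |tan δ| = 1, so |φ| = 90° − |δ| = 90° − 12.9° = 77.1° in the northern hemisphere.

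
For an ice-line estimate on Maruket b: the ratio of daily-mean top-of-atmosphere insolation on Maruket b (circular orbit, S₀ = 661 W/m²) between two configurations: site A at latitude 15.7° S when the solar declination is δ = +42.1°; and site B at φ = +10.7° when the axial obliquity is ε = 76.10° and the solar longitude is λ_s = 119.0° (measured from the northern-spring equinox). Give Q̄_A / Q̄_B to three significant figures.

— Configuration A (φ=-15.7°):
cos H₀ = −tan(-15.7°) tan(+42.100°) = 0.2540, H₀ = 1.3140 rad.
Bracket: H₀ sin φ sin δ + cos φ cos δ sin H₀ = 1.3140×-0.27060×0.67043 + 0.96269×0.74198×0.96721 = -0.238384 + 0.690875 = 0.452491.
Q̄ = (S₀/π) × [bracket] = (661/π) × 0.452491 = 95.205 W/m².
— Configuration B (φ=+10.7°):
Solar declination: sin δ = sin ε · sin λ_s = sin 76.10° × sin 119.0° = 0.84901, so δ = +58.104°.
cos H₀ = −tan(+10.7°) tan(+58.104°) = -0.3036, H₀ = 1.8793 rad.
Bracket: H₀ sin φ sin δ + cos φ cos δ sin H₀ = 1.8793×0.18567×0.84901 + 0.98261×0.52838×0.95280 = 0.296245 + 0.494686 = 0.790931.
Q̄ = (S₀/π) × [bracket] = (661/π) × 0.790931 = 166.41 W/m².
Ratio Q̄_A / Q̄_B = 95.205 / 166.41 = 0.5721.

Q̄_A / Q̄_B ≈ 0.572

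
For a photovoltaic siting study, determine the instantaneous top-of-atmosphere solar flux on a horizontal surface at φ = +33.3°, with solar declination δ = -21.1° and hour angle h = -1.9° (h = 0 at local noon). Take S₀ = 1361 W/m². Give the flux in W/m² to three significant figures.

792 W/m²

cos θ_z = sin φ sin δ + cos φ cos δ cos h = -0.197646 + 0.779341 = 0.581695.
Flux = S₀ · cos θ_z = 1361 × 0.581695 = 791.7 W/m².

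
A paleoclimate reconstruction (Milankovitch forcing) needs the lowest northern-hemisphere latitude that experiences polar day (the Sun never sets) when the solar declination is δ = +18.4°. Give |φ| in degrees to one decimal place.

Polar day requires cos H₀ = −tan φ tan δ ≤ −1, i.e. tan φ tan δ ≥ 1.
The boundary is |tan φ| · |tan δ| = 1, so |φ| = 90° − |δ| = 90° − 18.4° = 71.6° in the northern hemisphere.

|φ| = 71.6°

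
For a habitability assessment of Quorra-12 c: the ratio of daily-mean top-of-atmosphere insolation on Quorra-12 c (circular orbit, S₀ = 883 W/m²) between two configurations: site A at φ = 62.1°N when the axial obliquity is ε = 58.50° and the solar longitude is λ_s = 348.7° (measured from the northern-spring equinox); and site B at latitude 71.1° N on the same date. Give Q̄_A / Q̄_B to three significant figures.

Q̄_A / Q̄_B ≈ 2.28

— Configuration A (φ=+62.1°):
Solar declination: sin δ = sin ε · sin λ_s = sin 58.50° × sin 348.7° = -0.16707, so δ = -9.618°.
cos H₀ = −tan(+62.1°) tan(-9.618°) = 0.3200, H₀ = 1.2450 rad.
Bracket: H₀ sin φ sin δ + cos φ cos δ sin H₀ = 1.2450×0.88377×-0.16707 + 0.46793×0.98594×0.94740 = -0.183826 + 0.437084 = 0.253258.
Q̄ = (S₀/π) × [bracket] = (883/π) × 0.253258 = 71.183 W/m².
— Configuration B (φ=+71.1°):
cos H₀ = −tan(+71.1°) tan(-9.618°) = 0.4949, H₀ = 1.0530 rad.
Bracket: H₀ sin φ sin δ + cos φ cos δ sin H₀ = 1.0530×0.94609×-0.16707 + 0.32392×0.98594×0.86893 = -0.166441 + 0.277506 = 0.111065.
Q̄ = (S₀/π) × [bracket] = (883/π) × 0.111065 = 31.217 W/m².
Ratio Q̄_A / Q̄_B = 71.183 / 31.217 = 2.280.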